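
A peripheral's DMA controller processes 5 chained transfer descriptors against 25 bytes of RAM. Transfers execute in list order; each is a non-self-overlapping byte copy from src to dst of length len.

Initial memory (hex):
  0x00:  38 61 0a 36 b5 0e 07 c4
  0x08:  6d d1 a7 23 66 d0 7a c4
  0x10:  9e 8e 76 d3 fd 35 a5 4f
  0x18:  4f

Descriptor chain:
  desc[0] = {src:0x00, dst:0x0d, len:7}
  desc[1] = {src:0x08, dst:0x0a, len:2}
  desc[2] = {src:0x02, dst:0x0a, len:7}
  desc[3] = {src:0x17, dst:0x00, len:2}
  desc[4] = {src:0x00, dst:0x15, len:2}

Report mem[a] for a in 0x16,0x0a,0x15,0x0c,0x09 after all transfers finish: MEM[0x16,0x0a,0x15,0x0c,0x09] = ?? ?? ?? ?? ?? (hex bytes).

MEM[0x16,0x0a,0x15,0x0c,0x09] = 4f 0a 4f b5 d1

[0] 0x00->0x0d len=7 : 38 61 0a 36 b5 0e 07
[1] 0x08->0x0a len=2 : 6d d1
[2] 0x02->0x0a len=7 : 0a 36 b5 0e 07 c4 6d
[3] 0x17->0x00 len=2 : 4f 4f
[4] 0x00->0x15 len=2 : 4f 4f
query mem[0x16]=0x4f, mem[0x0a]=0x0a, mem[0x15]=0x4f, mem[0x0c]=0xb5, mem[0x09]=0xd1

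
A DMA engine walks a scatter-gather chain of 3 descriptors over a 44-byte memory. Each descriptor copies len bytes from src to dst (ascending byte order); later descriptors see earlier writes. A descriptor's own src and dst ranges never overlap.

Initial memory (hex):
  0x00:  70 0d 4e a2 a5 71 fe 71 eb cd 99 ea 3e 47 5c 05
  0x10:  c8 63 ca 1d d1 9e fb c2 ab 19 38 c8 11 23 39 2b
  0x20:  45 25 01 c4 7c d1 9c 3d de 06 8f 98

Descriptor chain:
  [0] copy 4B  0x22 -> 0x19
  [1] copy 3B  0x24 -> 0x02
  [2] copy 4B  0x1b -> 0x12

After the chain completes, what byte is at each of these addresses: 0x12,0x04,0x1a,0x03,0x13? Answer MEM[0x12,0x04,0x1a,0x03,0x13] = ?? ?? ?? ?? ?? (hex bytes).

  after D0: wrote 4B at 0x19 = 01c47cd1
  after D1: wrote 3B at 0x02 = 7cd19c
  after D2: wrote 4B at 0x12 = 7cd12339
query mem[0x12]=0x7c, mem[0x04]=0x9c, mem[0x1a]=0xc4, mem[0x03]=0xd1, mem[0x13]=0xd1

MEM[0x12,0x04,0x1a,0x03,0x13] = 7c 9c c4 d1 d1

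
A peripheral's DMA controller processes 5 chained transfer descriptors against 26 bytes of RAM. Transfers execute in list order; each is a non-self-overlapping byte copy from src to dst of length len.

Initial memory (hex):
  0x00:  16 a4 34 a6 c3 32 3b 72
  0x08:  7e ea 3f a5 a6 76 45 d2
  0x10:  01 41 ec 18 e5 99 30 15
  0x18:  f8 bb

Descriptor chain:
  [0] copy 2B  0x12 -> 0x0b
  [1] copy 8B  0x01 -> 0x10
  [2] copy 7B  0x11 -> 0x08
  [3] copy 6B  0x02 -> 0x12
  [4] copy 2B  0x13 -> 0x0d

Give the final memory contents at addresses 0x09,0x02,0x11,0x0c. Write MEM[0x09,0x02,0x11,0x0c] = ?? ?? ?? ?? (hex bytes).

MEM[0x09,0x02,0x11,0x0c] = a6 34 34 3b

[0] 0x12->0x0b len=2 : ec 18
[1] 0x01->0x10 len=8 : a4 34 a6 c3 32 3b 72 7e
[2] 0x11->0x08 len=7 : 34 a6 c3 32 3b 72 7e
[3] 0x02->0x12 len=6 : 34 a6 c3 32 3b 72
[4] 0x13->0x0d len=2 : a6 c3
query mem[0x09]=0xa6, mem[0x02]=0x34, mem[0x11]=0x34, mem[0x0c]=0x3b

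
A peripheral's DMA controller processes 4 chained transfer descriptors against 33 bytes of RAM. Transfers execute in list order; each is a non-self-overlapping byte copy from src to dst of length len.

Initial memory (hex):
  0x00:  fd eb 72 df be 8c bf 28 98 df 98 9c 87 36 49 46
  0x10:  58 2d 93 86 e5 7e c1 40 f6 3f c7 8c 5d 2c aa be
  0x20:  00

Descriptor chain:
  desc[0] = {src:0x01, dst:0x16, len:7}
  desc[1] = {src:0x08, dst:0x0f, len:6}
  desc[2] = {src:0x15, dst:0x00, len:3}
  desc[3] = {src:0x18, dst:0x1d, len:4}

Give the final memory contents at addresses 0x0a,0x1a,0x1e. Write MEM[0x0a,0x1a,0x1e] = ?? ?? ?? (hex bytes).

  after D0: wrote 7B at 0x16 = eb72dfbe8cbf28
  after D1: wrote 6B at 0x0f = 98df989c8736
  after D2: wrote 3B at 0x00 = 7eeb72
  after D3: wrote 4B at 0x1d = dfbe8cbf
query mem[0x0a]=0x98, mem[0x1a]=0x8c, mem[0x1e]=0xbe

MEM[0x0a,0x1a,0x1e] = 98 8c be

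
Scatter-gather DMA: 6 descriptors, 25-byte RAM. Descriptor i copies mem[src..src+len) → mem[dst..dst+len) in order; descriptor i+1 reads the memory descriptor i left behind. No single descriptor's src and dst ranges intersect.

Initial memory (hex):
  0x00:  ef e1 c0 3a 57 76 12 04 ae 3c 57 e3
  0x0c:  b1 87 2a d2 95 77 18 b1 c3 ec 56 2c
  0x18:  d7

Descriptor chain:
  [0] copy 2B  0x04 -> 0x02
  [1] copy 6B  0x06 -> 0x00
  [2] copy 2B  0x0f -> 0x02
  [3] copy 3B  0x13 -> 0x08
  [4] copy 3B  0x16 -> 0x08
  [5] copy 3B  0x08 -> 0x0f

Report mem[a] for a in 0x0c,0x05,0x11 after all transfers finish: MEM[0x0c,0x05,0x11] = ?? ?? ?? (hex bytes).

MEM[0x0c,0x05,0x11] = b1 e3 d7

[0] 0x04->0x02 len=2 : 57 76
[1] 0x06->0x00 len=6 : 12 04 ae 3c 57 e3
[2] 0x0f->0x02 len=2 : d2 95
[3] 0x13->0x08 len=3 : b1 c3 ec
[4] 0x16->0x08 len=3 : 56 2c d7
[5] 0x08->0x0f len=3 : 56 2c d7
query mem[0x0c]=0xb1, mem[0x05]=0xe3, mem[0x11]=0xd7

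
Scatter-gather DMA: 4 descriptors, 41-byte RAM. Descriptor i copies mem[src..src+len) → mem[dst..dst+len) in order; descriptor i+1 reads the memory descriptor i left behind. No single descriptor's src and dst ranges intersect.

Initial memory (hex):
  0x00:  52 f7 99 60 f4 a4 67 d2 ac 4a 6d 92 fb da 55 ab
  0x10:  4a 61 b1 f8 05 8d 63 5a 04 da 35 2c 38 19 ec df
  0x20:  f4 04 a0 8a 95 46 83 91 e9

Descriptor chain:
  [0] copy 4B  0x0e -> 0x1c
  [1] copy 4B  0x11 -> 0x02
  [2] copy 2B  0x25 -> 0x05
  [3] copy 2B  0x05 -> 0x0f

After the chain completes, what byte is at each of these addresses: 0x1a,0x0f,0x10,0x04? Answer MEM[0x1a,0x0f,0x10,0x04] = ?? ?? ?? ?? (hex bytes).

D0: mem[0x1c..0x1f] <- [55 ab 4a 61]
D1: mem[0x02..0x05] <- [61 b1 f8 05]
D2: mem[0x05..0x06] <- [46 83]
D3: mem[0x0f..0x10] <- [46 83]
query mem[0x1a]=0x35, mem[0x0f]=0x46, mem[0x10]=0x83, mem[0x04]=0xf8

MEM[0x1a,0x0f,0x10,0x04] = 35 46 83 f8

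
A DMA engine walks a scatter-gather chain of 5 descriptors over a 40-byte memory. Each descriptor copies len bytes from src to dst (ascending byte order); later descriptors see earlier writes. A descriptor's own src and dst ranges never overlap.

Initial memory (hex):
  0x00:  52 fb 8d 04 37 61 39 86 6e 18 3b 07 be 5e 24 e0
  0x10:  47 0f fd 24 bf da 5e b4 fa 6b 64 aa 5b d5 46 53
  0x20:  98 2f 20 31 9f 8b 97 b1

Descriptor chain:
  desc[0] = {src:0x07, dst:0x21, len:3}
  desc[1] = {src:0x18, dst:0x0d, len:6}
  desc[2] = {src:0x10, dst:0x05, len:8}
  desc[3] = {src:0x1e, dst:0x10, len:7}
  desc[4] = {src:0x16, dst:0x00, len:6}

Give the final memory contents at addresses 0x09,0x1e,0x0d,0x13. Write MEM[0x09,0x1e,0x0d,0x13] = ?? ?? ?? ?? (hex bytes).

MEM[0x09,0x1e,0x0d,0x13] = bf 46 fa 86

#0 dst[0x21+3] := {0x86,0x6e,0x18}
#1 dst[0x0d+6] := {0xfa,0x6b,0x64,0xaa,0x5b,0xd5}
#2 dst[0x05+8] := {0xaa,0x5b,0xd5,0x24,0xbf,0xda,0x5e,0xb4}
#3 dst[0x10+7] := {0x46,0x53,0x98,0x86,0x6e,0x18,0x9f}
#4 dst[0x00+6] := {0x9f,0xb4,0xfa,0x6b,0x64,0xaa}
query mem[0x09]=0xbf, mem[0x1e]=0x46, mem[0x0d]=0xfa, mem[0x13]=0x86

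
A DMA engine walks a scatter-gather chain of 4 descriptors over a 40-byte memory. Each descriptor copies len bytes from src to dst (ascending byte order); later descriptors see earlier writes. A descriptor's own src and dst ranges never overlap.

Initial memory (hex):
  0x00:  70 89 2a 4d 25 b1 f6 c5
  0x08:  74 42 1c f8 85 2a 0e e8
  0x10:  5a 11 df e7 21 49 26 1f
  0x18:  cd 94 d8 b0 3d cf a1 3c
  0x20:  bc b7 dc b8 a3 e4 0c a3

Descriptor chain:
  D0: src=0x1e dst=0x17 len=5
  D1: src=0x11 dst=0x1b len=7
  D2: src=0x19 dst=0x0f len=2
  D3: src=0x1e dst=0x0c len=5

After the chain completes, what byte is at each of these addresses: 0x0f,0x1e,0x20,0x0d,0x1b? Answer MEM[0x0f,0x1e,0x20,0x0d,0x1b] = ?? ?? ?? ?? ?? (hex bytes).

MEM[0x0f,0x1e,0x20,0x0d,0x1b] = a1 21 26 49 11

[0] 0x1e->0x17 len=5 : a1 3c bc b7 dc
[1] 0x11->0x1b len=7 : 11 df e7 21 49 26 a1
[2] 0x19->0x0f len=2 : bc b7
[3] 0x1e->0x0c len=5 : 21 49 26 a1 dc
query mem[0x0f]=0xa1, mem[0x1e]=0x21, mem[0x20]=0x26, mem[0x0d]=0x49, mem[0x1b]=0x11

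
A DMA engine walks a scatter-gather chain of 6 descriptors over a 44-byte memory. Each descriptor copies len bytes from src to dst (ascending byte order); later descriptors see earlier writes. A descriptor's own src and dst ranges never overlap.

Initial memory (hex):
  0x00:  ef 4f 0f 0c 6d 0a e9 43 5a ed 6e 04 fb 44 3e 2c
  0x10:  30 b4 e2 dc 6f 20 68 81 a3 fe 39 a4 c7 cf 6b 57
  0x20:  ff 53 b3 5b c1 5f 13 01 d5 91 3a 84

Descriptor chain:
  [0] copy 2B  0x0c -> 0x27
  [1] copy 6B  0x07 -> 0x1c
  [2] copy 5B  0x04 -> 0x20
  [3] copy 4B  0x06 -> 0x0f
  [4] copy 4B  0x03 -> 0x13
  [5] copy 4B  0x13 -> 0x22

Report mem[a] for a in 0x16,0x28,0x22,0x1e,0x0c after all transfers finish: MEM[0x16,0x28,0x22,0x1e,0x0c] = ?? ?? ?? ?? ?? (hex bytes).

  after D0: wrote 2B at 0x27 = fb44
  after D1: wrote 6B at 0x1c = 435aed6e04fb
  after D2: wrote 5B at 0x20 = 6d0ae9435a
  after D3: wrote 4B at 0x0f = e9435aed
  after D4: wrote 4B at 0x13 = 0c6d0ae9
  after D5: wrote 4B at 0x22 = 0c6d0ae9
query mem[0x16]=0xe9, mem[0x28]=0x44, mem[0x22]=0x0c, mem[0x1e]=0xed, mem[0x0c]=0xfb

MEM[0x16,0x28,0x22,0x1e,0x0c] = e9 44 0c ed fb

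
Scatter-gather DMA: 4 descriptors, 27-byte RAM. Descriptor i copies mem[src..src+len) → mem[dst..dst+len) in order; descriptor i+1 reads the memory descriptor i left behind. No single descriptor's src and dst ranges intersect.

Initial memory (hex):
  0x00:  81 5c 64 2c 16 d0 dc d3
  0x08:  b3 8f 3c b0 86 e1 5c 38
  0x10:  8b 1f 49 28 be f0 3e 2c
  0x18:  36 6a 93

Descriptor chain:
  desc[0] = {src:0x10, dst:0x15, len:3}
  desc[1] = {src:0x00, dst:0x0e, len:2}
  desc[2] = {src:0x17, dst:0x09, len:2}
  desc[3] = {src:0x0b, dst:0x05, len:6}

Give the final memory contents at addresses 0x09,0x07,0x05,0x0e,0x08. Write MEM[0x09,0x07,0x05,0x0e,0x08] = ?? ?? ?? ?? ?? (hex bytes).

MEM[0x09,0x07,0x05,0x0e,0x08] = 5c e1 b0 81 81

D0: mem[0x15..0x17] <- [8b 1f 49]
D1: mem[0x0e..0x0f] <- [81 5c]
D2: mem[0x09..0x0a] <- [49 36]
D3: mem[0x05..0x0a] <- [b0 86 e1 81 5c 8b]
query mem[0x09]=0x5c, mem[0x07]=0xe1, mem[0x05]=0xb0, mem[0x0e]=0x81, mem[0x08]=0x81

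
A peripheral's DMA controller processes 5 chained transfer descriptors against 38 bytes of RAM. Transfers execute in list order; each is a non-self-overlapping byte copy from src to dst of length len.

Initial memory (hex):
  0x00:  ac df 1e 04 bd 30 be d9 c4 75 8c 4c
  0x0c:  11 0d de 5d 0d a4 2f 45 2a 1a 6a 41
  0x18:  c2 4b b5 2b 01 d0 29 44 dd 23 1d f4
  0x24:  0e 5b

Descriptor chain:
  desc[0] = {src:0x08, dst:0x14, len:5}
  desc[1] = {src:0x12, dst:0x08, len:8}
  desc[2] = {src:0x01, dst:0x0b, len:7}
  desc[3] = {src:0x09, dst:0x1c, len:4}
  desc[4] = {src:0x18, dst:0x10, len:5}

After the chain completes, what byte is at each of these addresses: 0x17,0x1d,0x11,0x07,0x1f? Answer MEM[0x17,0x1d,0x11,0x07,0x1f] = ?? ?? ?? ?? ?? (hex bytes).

  after D0: wrote 5B at 0x14 = c4758c4c11
  after D1: wrote 8B at 0x08 = 2f45c4758c4c114b
  after D2: wrote 7B at 0x0b = df1e04bd30bed9
  after D3: wrote 4B at 0x1c = 45c4df1e
  after D4: wrote 5B at 0x10 = 114bb52b45
query mem[0x17]=0x4c, mem[0x1d]=0xc4, mem[0x11]=0x4b, mem[0x07]=0xd9, mem[0x1f]=0x1e

MEM[0x17,0x1d,0x11,0x07,0x1f] = 4c c4 4b d9 1e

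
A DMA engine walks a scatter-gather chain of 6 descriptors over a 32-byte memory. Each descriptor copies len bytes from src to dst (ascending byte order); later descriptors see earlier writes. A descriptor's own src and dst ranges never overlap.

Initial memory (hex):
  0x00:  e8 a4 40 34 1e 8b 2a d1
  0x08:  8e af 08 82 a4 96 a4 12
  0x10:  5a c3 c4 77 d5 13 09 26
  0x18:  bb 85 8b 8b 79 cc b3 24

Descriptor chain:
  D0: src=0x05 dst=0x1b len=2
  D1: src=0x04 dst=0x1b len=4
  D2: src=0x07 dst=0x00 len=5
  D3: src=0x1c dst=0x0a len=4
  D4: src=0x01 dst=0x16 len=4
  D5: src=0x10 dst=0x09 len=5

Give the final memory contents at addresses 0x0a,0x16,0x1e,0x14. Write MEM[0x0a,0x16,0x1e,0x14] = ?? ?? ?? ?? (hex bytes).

MEM[0x0a,0x16,0x1e,0x14] = c3 8e d1 d5

D0: mem[0x1b..0x1c] <- [8b 2a]
D1: mem[0x1b..0x1e] <- [1e 8b 2a d1]
D2: mem[0x00..0x04] <- [d1 8e af 08 82]
D3: mem[0x0a..0x0d] <- [8b 2a d1 24]
D4: mem[0x16..0x19] <- [8e af 08 82]
D5: mem[0x09..0x0d] <- [5a c3 c4 77 d5]
query mem[0x0a]=0xc3, mem[0x16]=0x8e, mem[0x1e]=0xd1, mem[0x14]=0xd5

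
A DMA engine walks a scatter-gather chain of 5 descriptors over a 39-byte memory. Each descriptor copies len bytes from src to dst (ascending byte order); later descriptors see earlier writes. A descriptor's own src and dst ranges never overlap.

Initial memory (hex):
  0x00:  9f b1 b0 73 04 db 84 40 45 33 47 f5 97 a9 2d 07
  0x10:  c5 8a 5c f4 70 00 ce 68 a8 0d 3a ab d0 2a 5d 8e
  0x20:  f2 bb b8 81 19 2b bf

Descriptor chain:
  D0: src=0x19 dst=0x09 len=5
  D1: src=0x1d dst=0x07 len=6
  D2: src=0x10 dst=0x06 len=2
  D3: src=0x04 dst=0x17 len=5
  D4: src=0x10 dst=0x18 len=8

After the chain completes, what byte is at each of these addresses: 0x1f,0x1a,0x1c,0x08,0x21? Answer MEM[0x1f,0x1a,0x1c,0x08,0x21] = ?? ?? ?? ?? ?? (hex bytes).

MEM[0x1f,0x1a,0x1c,0x08,0x21] = 04 5c 70 5d bb

  after D0: wrote 5B at 0x09 = 0d3aabd02a
  after D1: wrote 6B at 0x07 = 2a5d8ef2bbb8
  after D2: wrote 2B at 0x06 = c58a
  after D3: wrote 5B at 0x17 = 04dbc58a5d
  after D4: wrote 8B at 0x18 = c58a5cf47000ce04
query mem[0x1f]=0x04, mem[0x1a]=0x5c, mem[0x1c]=0x70, mem[0x08]=0x5d, mem[0x21]=0xbb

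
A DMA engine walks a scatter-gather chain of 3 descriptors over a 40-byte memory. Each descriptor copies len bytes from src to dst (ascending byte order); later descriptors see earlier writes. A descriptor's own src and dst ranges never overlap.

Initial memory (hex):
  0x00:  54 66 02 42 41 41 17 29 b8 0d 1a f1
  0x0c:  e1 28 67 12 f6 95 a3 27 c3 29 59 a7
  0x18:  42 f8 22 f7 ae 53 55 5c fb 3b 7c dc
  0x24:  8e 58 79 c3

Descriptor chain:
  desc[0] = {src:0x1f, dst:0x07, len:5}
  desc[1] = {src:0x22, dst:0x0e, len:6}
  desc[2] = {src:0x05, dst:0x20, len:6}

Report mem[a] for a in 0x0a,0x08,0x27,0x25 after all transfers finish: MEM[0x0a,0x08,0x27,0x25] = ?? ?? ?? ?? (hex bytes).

  after D0: wrote 5B at 0x07 = 5cfb3b7cdc
  after D1: wrote 6B at 0x0e = 7cdc8e5879c3
  after D2: wrote 6B at 0x20 = 41175cfb3b7c
query mem[0x0a]=0x7c, mem[0x08]=0xfb, mem[0x27]=0xc3, mem[0x25]=0x7c

MEM[0x0a,0x08,0x27,0x25] = 7c fb c3 7c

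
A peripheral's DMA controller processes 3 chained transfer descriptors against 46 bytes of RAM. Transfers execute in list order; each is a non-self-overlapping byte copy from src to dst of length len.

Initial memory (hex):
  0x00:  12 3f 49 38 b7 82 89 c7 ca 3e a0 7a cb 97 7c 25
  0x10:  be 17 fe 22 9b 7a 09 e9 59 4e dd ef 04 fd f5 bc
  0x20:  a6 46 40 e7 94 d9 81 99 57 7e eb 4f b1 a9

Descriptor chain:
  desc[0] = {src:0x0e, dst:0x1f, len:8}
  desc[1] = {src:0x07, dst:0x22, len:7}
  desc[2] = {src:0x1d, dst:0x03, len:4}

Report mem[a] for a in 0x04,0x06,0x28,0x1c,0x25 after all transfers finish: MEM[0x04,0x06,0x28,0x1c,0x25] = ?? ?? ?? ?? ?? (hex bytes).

MEM[0x04,0x06,0x28,0x1c,0x25] = f5 25 97 04 a0

D0: mem[0x1f..0x26] <- [7c 25 be 17 fe 22 9b 7a]
D1: mem[0x22..0x28] <- [c7 ca 3e a0 7a cb 97]
D2: mem[0x03..0x06] <- [fd f5 7c 25]
query mem[0x04]=0xf5, mem[0x06]=0x25, mem[0x28]=0x97, mem[0x1c]=0x04, mem[0x25]=0xa0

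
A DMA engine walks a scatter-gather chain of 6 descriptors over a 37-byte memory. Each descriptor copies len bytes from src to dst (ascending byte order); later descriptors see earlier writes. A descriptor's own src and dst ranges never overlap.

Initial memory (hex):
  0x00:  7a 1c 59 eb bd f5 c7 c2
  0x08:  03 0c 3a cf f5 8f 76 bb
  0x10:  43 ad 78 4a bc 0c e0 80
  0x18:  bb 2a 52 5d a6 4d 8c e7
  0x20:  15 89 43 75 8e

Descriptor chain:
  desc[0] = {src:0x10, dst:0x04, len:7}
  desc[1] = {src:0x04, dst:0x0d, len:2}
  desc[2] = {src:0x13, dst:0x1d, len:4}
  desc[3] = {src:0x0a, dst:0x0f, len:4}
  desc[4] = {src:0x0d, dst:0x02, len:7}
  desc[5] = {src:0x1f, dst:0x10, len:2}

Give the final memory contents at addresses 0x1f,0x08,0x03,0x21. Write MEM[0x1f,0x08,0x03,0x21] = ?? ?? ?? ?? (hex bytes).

D0: mem[0x04..0x0a] <- [43 ad 78 4a bc 0c e0]
D1: mem[0x0d..0x0e] <- [43 ad]
D2: mem[0x1d..0x20] <- [4a bc 0c e0]
D3: mem[0x0f..0x12] <- [e0 cf f5 43]
D4: mem[0x02..0x08] <- [43 ad e0 cf f5 43 4a]
D5: mem[0x10..0x11] <- [0c e0]
query mem[0x1f]=0x0c, mem[0x08]=0x4a, mem[0x03]=0xad, mem[0x21]=0x89

MEM[0x1f,0x08,0x03,0x21] = 0c 4a ad 89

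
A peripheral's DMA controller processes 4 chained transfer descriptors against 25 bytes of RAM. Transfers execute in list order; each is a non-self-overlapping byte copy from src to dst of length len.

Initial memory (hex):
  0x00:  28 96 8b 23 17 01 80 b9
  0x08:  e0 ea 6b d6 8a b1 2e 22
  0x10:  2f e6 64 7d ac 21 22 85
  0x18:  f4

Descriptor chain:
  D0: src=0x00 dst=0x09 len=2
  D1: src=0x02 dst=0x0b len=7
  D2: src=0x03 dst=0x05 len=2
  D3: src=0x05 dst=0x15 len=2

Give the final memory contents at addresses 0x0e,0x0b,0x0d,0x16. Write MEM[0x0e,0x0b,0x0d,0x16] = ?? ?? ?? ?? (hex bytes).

[0] 0x00->0x09 len=2 : 28 96
[1] 0x02->0x0b len=7 : 8b 23 17 01 80 b9 e0
[2] 0x03->0x05 len=2 : 23 17
[3] 0x05->0x15 len=2 : 23 17
query mem[0x0e]=0x01, mem[0x0b]=0x8b, mem[0x0d]=0x17, mem[0x16]=0x17

MEM[0x0e,0x0b,0x0d,0x16] = 01 8b 17 17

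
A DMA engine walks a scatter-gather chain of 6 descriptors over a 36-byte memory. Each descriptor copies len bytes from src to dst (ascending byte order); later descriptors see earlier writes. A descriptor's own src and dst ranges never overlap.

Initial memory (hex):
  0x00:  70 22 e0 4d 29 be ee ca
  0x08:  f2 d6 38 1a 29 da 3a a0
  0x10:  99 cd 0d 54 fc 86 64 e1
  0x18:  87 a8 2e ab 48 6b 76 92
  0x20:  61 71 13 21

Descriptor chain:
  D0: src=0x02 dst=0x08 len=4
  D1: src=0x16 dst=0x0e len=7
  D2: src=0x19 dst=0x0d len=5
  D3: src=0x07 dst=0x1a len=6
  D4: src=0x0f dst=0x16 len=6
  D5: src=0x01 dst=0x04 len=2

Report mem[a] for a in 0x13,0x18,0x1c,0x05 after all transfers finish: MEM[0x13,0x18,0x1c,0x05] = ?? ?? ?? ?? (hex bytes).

MEM[0x13,0x18,0x1c,0x05] = ab 6b 4d e0

[0] 0x02->0x08 len=4 : e0 4d 29 be
[1] 0x16->0x0e len=7 : 64 e1 87 a8 2e ab 48
[2] 0x19->0x0d len=5 : a8 2e ab 48 6b
[3] 0x07->0x1a len=6 : ca e0 4d 29 be 29
[4] 0x0f->0x16 len=6 : ab 48 6b 2e ab 48
[5] 0x01->0x04 len=2 : 22 e0
query mem[0x13]=0xab, mem[0x18]=0x6b, mem[0x1c]=0x4d, mem[0x05]=0xe0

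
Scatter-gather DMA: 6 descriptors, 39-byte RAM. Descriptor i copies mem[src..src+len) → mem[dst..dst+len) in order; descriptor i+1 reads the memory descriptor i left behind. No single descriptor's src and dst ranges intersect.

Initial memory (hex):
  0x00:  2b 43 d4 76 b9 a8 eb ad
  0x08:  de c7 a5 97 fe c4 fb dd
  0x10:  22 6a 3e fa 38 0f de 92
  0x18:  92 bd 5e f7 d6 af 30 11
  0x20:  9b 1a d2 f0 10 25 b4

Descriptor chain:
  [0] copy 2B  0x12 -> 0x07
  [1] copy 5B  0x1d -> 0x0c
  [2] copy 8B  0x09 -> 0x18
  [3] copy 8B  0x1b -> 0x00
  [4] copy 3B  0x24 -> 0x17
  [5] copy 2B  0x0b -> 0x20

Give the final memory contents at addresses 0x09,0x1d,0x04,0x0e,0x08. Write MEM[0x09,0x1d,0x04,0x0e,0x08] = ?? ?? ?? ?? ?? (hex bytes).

D0: mem[0x07..0x08] <- [3e fa]
D1: mem[0x0c..0x10] <- [af 30 11 9b 1a]
D2: mem[0x18..0x1f] <- [c7 a5 97 af 30 11 9b 1a]
D3: mem[0x00..0x07] <- [af 30 11 9b 1a 9b 1a d2]
D4: mem[0x17..0x19] <- [10 25 b4]
D5: mem[0x20..0x21] <- [97 af]
query mem[0x09]=0xc7, mem[0x1d]=0x11, mem[0x04]=0x1a, mem[0x0e]=0x11, mem[0x08]=0xfa

MEM[0x09,0x1d,0x04,0x0e,0x08] = c7 11 1a 11 fa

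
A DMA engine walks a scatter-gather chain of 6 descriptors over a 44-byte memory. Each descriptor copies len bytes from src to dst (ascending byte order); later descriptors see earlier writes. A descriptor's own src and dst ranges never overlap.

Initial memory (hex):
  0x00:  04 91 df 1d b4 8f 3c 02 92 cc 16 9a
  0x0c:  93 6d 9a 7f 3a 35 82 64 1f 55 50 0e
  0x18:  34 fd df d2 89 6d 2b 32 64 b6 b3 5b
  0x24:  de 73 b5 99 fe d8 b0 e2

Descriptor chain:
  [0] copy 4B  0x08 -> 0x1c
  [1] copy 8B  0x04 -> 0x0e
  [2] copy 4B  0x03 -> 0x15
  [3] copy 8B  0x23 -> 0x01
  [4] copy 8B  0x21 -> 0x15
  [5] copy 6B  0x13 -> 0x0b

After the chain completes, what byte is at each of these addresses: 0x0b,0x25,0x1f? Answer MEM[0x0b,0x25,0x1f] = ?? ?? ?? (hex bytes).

MEM[0x0b,0x25,0x1f] = cc 73 9a

  after D0: wrote 4B at 0x1c = 92cc169a
  after D1: wrote 8B at 0x0e = b48f3c0292cc169a
  after D2: wrote 4B at 0x15 = 1db48f3c
  after D3: wrote 8B at 0x01 = 5bde73b599fed8b0
  after D4: wrote 8B at 0x15 = b6b35bde73b599fe
  after D5: wrote 6B at 0x0b = cc16b6b35bde
query mem[0x0b]=0xcc, mem[0x25]=0x73, mem[0x1f]=0x9a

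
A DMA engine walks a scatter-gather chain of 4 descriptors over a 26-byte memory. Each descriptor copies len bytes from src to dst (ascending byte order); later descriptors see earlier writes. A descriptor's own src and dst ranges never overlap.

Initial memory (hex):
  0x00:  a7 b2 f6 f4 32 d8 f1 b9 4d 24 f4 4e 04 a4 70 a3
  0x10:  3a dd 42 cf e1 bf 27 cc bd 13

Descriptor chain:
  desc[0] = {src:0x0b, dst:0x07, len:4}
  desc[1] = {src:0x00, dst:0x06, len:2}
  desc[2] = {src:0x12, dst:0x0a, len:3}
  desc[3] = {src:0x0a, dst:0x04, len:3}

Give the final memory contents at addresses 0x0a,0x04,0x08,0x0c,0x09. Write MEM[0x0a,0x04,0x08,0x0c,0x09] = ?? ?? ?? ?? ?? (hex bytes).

  after D0: wrote 4B at 0x07 = 4e04a470
  after D1: wrote 2B at 0x06 = a7b2
  after D2: wrote 3B at 0x0a = 42cfe1
  after D3: wrote 3B at 0x04 = 42cfe1
query mem[0x0a]=0x42, mem[0x04]=0x42, mem[0x08]=0x04, mem[0x0c]=0xe1, mem[0x09]=0xa4

MEM[0x0a,0x04,0x08,0x0c,0x09] = 42 42 04 e1 a4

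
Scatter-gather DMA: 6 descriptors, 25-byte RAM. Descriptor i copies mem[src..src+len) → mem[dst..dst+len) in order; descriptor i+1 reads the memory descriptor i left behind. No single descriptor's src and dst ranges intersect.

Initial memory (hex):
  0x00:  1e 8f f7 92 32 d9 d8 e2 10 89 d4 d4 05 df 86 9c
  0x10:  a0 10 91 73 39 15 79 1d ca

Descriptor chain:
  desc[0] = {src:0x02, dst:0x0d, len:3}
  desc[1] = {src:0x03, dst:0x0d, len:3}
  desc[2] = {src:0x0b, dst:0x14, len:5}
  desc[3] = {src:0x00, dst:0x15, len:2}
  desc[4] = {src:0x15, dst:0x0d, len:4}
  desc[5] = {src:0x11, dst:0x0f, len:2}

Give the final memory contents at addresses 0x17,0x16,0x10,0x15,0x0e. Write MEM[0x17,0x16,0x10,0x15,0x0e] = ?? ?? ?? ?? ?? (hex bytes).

#0 dst[0x0d+3] := {0xf7,0x92,0x32}
#1 dst[0x0d+3] := {0x92,0x32,0xd9}
#2 dst[0x14+5] := {0xd4,0x05,0x92,0x32,0xd9}
#3 dst[0x15+2] := {0x1e,0x8f}
#4 dst[0x0d+4] := {0x1e,0x8f,0x32,0xd9}
#5 dst[0x0f+2] := {0x10,0x91}
query mem[0x17]=0x32, mem[0x16]=0x8f, mem[0x10]=0x91, mem[0x15]=0x1e, mem[0x0e]=0x8f

MEM[0x17,0x16,0x10,0x15,0x0e] = 32 8f 91 1e 8f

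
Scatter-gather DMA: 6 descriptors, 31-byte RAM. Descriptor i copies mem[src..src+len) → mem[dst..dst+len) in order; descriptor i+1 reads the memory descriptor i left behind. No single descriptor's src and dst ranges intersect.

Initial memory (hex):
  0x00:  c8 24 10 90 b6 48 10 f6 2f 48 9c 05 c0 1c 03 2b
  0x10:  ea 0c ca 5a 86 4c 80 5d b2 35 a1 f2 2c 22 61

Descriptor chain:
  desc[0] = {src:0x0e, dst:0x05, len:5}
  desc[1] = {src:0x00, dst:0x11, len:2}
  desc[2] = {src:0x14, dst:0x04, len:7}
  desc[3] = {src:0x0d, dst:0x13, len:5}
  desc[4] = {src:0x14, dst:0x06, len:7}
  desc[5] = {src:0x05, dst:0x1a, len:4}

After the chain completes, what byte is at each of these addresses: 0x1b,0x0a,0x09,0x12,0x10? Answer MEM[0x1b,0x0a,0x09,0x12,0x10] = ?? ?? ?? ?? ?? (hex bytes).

MEM[0x1b,0x0a,0x09,0x12,0x10] = 03 b2 c8 24 ea

#0 dst[0x05+5] := {0x03,0x2b,0xea,0x0c,0xca}
#1 dst[0x11+2] := {0xc8,0x24}
#2 dst[0x04+7] := {0x86,0x4c,0x80,0x5d,0xb2,0x35,0xa1}
#3 dst[0x13+5] := {0x1c,0x03,0x2b,0xea,0xc8}
#4 dst[0x06+7] := {0x03,0x2b,0xea,0xc8,0xb2,0x35,0xa1}
#5 dst[0x1a+4] := {0x4c,0x03,0x2b,0xea}
query mem[0x1b]=0x03, mem[0x0a]=0xb2, mem[0x09]=0xc8, mem[0x12]=0x24, mem[0x10]=0xea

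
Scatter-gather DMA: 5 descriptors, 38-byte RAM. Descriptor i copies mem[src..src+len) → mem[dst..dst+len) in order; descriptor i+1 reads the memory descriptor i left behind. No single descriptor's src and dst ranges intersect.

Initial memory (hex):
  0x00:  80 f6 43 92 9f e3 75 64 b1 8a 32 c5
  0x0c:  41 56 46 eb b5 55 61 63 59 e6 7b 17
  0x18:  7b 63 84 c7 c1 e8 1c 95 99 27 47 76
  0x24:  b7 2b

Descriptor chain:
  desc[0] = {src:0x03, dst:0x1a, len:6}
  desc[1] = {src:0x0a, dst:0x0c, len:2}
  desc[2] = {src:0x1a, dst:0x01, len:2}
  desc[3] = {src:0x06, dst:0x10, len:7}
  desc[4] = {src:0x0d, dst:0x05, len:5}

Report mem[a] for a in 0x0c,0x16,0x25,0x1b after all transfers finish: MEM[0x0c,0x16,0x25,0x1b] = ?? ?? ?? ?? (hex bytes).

MEM[0x0c,0x16,0x25,0x1b] = 32 32 2b 9f

D0: mem[0x1a..0x1f] <- [92 9f e3 75 64 b1]
D1: mem[0x0c..0x0d] <- [32 c5]
D2: mem[0x01..0x02] <- [92 9f]
D3: mem[0x10..0x16] <- [75 64 b1 8a 32 c5 32]
D4: mem[0x05..0x09] <- [c5 46 eb 75 64]
query mem[0x0c]=0x32, mem[0x16]=0x32, mem[0x25]=0x2b, mem[0x1b]=0x9f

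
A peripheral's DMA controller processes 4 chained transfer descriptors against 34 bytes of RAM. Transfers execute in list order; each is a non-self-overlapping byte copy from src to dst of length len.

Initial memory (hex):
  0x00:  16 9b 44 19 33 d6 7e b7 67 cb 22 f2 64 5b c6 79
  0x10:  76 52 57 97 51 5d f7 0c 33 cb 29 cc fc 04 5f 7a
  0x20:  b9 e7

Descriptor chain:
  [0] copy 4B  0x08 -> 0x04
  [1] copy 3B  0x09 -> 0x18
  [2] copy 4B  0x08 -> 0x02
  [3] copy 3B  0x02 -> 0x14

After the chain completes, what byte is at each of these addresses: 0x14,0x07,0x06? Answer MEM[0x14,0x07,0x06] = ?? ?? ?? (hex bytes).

MEM[0x14,0x07,0x06] = 67 f2 22

  after D0: wrote 4B at 0x04 = 67cb22f2
  after D1: wrote 3B at 0x18 = cb22f2
  after D2: wrote 4B at 0x02 = 67cb22f2
  after D3: wrote 3B at 0x14 = 67cb22
query mem[0x14]=0x67, mem[0x07]=0xf2, mem[0x06]=0x22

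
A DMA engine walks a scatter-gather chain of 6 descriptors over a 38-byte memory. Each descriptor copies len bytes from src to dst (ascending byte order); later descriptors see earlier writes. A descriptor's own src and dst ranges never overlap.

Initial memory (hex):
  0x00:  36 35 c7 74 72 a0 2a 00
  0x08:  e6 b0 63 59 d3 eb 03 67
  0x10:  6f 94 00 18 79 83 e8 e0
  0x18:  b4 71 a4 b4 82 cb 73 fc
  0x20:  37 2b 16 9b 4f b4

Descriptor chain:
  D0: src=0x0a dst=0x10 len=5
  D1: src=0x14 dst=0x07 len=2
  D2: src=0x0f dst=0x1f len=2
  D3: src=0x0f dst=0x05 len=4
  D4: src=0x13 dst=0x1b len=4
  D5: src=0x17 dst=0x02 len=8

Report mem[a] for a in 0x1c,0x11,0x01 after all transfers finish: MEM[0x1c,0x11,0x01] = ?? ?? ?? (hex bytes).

  after D0: wrote 5B at 0x10 = 6359d3eb03
  after D1: wrote 2B at 0x07 = 0383
  after D2: wrote 2B at 0x1f = 6763
  after D3: wrote 4B at 0x05 = 676359d3
  after D4: wrote 4B at 0x1b = eb0383e8
  after D5: wrote 8B at 0x02 = e0b471a4eb0383e8
query mem[0x1c]=0x03, mem[0x11]=0x59, mem[0x01]=0x35

MEM[0x1c,0x11,0x01] = 03 59 35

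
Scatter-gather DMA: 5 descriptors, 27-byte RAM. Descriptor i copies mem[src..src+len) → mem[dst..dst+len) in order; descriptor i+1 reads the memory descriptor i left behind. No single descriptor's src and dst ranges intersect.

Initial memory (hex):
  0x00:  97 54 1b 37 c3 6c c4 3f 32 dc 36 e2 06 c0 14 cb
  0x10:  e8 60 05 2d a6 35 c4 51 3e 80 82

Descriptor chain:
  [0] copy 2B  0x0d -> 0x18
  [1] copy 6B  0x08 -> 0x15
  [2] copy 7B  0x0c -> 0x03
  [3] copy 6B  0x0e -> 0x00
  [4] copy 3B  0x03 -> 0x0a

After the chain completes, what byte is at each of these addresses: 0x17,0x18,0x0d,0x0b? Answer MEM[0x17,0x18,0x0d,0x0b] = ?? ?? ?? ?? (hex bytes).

#0 dst[0x18+2] := {0xc0,0x14}
#1 dst[0x15+6] := {0x32,0xdc,0x36,0xe2,0x06,0xc0}
#2 dst[0x03+7] := {0x06,0xc0,0x14,0xcb,0xe8,0x60,0x05}
#3 dst[0x00+6] := {0x14,0xcb,0xe8,0x60,0x05,0x2d}
#4 dst[0x0a+3] := {0x60,0x05,0x2d}
query mem[0x17]=0x36, mem[0x18]=0xe2, mem[0x0d]=0xc0, mem[0x0b]=0x05

MEM[0x17,0x18,0x0d,0x0b] = 36 e2 c0 05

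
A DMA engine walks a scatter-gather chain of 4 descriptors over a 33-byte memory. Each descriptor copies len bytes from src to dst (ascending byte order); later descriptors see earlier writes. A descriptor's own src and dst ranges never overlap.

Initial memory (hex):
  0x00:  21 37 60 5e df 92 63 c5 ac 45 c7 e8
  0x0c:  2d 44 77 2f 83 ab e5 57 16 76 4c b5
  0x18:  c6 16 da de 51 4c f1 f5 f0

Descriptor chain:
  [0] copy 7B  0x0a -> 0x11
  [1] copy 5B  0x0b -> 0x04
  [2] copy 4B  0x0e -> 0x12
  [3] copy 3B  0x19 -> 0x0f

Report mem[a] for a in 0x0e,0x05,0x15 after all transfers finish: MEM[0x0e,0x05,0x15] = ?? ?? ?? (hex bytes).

D0: mem[0x11..0x17] <- [c7 e8 2d 44 77 2f 83]
D1: mem[0x04..0x08] <- [e8 2d 44 77 2f]
D2: mem[0x12..0x15] <- [77 2f 83 c7]
D3: mem[0x0f..0x11] <- [16 da de]
query mem[0x0e]=0x77, mem[0x05]=0x2d, mem[0x15]=0xc7

MEM[0x0e,0x05,0x15] = 77 2d c7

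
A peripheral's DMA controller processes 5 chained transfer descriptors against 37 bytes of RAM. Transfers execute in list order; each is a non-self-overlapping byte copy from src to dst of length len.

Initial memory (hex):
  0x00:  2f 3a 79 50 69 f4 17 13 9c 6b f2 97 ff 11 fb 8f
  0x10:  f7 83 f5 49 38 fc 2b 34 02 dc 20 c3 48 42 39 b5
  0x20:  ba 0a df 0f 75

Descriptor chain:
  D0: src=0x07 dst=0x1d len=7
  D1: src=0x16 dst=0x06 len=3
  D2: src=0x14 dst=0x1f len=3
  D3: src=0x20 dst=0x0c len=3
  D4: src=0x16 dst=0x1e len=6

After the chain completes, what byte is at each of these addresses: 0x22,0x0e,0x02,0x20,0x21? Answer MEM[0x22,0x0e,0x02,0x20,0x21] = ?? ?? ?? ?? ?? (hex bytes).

#0 dst[0x1d+7] := {0x13,0x9c,0x6b,0xf2,0x97,0xff,0x11}
#1 dst[0x06+3] := {0x2b,0x34,0x02}
#2 dst[0x1f+3] := {0x38,0xfc,0x2b}
#3 dst[0x0c+3] := {0xfc,0x2b,0xff}
#4 dst[0x1e+6] := {0x2b,0x34,0x02,0xdc,0x20,0xc3}
query mem[0x22]=0x20, mem[0x0e]=0xff, mem[0x02]=0x79, mem[0x20]=0x02, mem[0x21]=0xdc

MEM[0x22,0x0e,0x02,0x20,0x21] = 20 ff 79 02 dc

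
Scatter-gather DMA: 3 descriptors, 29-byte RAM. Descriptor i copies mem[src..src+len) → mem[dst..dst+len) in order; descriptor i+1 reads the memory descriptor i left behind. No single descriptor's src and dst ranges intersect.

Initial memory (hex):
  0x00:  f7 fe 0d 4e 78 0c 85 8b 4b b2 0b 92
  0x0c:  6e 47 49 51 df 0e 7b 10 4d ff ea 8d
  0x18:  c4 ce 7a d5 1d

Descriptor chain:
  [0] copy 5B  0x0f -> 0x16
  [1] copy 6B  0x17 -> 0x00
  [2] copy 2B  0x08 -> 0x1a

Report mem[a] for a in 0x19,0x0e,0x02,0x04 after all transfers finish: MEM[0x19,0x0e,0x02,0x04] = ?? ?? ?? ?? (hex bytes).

MEM[0x19,0x0e,0x02,0x04] = 7b 49 7b d5

  after D0: wrote 5B at 0x16 = 51df0e7b10
  after D1: wrote 6B at 0x00 = df0e7b10d51d
  after D2: wrote 2B at 0x1a = 4bb2
query mem[0x19]=0x7b, mem[0x0e]=0x49, mem[0x02]=0x7b, mem[0x04]=0xd5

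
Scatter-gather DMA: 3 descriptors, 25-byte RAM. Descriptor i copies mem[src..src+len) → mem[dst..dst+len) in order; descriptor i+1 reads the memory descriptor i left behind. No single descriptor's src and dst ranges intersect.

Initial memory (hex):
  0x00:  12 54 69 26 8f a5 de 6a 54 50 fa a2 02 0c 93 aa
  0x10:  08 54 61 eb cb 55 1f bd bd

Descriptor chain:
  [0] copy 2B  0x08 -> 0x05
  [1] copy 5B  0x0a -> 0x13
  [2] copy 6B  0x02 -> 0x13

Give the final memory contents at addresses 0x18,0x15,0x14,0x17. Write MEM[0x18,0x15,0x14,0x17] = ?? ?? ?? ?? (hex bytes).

[0] 0x08->0x05 len=2 : 54 50
[1] 0x0a->0x13 len=5 : fa a2 02 0c 93
[2] 0x02->0x13 len=6 : 69 26 8f 54 50 6a
query mem[0x18]=0x6a, mem[0x15]=0x8f, mem[0x14]=0x26, mem[0x17]=0x50

MEM[0x18,0x15,0x14,0x17] = 6a 8f 26 50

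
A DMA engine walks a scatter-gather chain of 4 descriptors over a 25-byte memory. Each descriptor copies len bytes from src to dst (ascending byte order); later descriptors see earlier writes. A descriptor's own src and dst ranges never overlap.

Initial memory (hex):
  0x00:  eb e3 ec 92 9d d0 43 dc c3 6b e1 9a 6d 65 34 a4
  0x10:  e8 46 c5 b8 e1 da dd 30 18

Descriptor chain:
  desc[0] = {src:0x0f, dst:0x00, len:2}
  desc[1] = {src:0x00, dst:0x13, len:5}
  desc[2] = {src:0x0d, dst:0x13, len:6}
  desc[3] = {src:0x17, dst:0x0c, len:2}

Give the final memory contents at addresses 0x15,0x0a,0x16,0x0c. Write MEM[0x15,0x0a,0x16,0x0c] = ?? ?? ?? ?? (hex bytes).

D0: mem[0x00..0x01] <- [a4 e8]
D1: mem[0x13..0x17] <- [a4 e8 ec 92 9d]
D2: mem[0x13..0x18] <- [65 34 a4 e8 46 c5]
D3: mem[0x0c..0x0d] <- [46 c5]
query mem[0x15]=0xa4, mem[0x0a]=0xe1, mem[0x16]=0xe8, mem[0x0c]=0x46

MEM[0x15,0x0a,0x16,0x0c] = a4 e1 e8 46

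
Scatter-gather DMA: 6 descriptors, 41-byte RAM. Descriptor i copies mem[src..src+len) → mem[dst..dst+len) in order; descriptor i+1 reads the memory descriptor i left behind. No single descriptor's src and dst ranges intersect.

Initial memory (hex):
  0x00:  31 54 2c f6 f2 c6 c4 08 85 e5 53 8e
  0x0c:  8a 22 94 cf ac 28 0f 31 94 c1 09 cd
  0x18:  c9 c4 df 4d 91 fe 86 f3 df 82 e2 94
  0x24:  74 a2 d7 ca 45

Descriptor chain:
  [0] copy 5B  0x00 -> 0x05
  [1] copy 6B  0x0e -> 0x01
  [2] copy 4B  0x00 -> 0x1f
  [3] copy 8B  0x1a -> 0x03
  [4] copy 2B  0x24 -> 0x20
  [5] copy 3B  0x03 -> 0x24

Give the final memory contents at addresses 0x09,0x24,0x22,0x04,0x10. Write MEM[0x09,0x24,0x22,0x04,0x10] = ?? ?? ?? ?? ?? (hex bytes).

  after D0: wrote 5B at 0x05 = 31542cf6f2
  after D1: wrote 6B at 0x01 = 94cfac280f31
  after D2: wrote 4B at 0x1f = 3194cfac
  after D3: wrote 8B at 0x03 = df4d91fe863194cf
  after D4: wrote 2B at 0x20 = 74a2
  after D5: wrote 3B at 0x24 = df4d91
query mem[0x09]=0x94, mem[0x24]=0xdf, mem[0x22]=0xac, mem[0x04]=0x4d, mem[0x10]=0xac

MEM[0x09,0x24,0x22,0x04,0x10] = 94 df ac 4d ac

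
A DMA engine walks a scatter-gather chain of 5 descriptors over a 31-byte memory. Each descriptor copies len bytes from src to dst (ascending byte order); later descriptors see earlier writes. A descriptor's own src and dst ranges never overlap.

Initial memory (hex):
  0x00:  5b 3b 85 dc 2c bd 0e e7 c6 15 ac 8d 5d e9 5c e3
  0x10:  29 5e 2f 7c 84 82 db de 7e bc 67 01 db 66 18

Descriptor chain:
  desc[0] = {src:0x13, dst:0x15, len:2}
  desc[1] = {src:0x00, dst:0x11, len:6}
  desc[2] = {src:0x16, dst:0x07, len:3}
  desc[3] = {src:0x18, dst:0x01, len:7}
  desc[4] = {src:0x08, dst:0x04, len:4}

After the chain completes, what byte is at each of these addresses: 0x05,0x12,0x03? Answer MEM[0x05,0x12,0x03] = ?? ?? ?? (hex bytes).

  after D0: wrote 2B at 0x15 = 7c84
  after D1: wrote 6B at 0x11 = 5b3b85dc2cbd
  after D2: wrote 3B at 0x07 = bdde7e
  after D3: wrote 7B at 0x01 = 7ebc6701db6618
  after D4: wrote 4B at 0x04 = de7eac8d
query mem[0x05]=0x7e, mem[0x12]=0x3b, mem[0x03]=0x67

MEM[0x05,0x12,0x03] = 7e 3b 67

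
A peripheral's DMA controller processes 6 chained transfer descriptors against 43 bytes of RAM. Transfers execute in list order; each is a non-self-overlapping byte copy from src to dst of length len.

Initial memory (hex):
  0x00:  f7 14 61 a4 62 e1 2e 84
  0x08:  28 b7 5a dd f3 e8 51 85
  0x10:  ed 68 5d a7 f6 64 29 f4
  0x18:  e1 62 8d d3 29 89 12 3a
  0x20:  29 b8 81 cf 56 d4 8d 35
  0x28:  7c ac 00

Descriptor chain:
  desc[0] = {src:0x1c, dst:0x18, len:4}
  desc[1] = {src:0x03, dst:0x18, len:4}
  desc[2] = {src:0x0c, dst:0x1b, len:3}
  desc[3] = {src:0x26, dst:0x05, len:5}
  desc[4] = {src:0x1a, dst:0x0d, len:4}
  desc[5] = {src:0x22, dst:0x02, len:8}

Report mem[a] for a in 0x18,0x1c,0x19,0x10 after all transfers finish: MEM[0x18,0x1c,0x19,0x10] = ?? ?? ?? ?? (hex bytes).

[0] 0x1c->0x18 len=4 : 29 89 12 3a
[1] 0x03->0x18 len=4 : a4 62 e1 2e
[2] 0x0c->0x1b len=3 : f3 e8 51
[3] 0x26->0x05 len=5 : 8d 35 7c ac 00
[4] 0x1a->0x0d len=4 : e1 f3 e8 51
[5] 0x22->0x02 len=8 : 81 cf 56 d4 8d 35 7c ac
query mem[0x18]=0xa4, mem[0x1c]=0xe8, mem[0x19]=0x62, mem[0x10]=0x51

MEM[0x18,0x1c,0x19,0x10] = a4 e8 62 51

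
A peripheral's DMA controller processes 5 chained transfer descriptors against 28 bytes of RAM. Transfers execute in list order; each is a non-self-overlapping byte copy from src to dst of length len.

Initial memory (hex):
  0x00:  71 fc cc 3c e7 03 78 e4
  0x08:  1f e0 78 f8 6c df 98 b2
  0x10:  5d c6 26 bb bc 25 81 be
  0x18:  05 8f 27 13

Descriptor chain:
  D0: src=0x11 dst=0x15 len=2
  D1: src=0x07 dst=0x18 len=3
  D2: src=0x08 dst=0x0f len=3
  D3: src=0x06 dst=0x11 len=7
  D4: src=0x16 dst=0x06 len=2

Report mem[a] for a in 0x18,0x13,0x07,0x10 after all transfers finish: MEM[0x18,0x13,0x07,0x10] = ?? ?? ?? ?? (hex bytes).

MEM[0x18,0x13,0x07,0x10] = e4 1f 6c e0

[0] 0x11->0x15 len=2 : c6 26
[1] 0x07->0x18 len=3 : e4 1f e0
[2] 0x08->0x0f len=3 : 1f e0 78
[3] 0x06->0x11 len=7 : 78 e4 1f e0 78 f8 6c
[4] 0x16->0x06 len=2 : f8 6c
query mem[0x18]=0xe4, mem[0x13]=0x1f, mem[0x07]=0x6c, mem[0x10]=0xe0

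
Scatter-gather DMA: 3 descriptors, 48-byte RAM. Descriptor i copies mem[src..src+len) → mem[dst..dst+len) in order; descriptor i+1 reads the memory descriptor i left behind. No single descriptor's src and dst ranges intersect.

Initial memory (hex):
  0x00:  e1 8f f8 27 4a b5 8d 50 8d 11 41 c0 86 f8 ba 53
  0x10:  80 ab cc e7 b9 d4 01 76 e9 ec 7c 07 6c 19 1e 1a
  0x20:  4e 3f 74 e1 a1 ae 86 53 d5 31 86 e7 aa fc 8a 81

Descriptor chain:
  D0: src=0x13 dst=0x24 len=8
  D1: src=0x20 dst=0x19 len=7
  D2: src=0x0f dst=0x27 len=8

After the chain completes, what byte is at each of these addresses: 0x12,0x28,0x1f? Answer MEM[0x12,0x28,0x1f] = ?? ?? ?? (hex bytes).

D0: mem[0x24..0x2b] <- [e7 b9 d4 01 76 e9 ec 7c]
D1: mem[0x19..0x1f] <- [4e 3f 74 e1 e7 b9 d4]
D2: mem[0x27..0x2e] <- [53 80 ab cc e7 b9 d4 01]
query mem[0x12]=0xcc, mem[0x28]=0x80, mem[0x1f]=0xd4

MEM[0x12,0x28,0x1f] = cc 80 d4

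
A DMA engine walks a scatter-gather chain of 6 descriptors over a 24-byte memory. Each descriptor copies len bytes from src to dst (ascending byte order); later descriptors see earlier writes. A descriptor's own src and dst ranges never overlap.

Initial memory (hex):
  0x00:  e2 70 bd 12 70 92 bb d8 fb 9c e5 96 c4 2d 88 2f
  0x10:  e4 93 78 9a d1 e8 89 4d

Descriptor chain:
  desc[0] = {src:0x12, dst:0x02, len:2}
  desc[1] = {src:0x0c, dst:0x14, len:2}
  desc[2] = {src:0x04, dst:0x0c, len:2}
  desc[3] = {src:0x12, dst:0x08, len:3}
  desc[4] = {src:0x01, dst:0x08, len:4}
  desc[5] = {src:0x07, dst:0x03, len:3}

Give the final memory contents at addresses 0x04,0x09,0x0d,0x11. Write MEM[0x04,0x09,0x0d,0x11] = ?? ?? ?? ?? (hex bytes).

#0 dst[0x02+2] := {0x78,0x9a}
#1 dst[0x14+2] := {0xc4,0x2d}
#2 dst[0x0c+2] := {0x70,0x92}
#3 dst[0x08+3] := {0x78,0x9a,0xc4}
#4 dst[0x08+4] := {0x70,0x78,0x9a,0x70}
#5 dst[0x03+3] := {0xd8,0x70,0x78}
query mem[0x04]=0x70, mem[0x09]=0x78, mem[0x0d]=0x92, mem[0x11]=0x93

MEM[0x04,0x09,0x0d,0x11] = 70 78 92 93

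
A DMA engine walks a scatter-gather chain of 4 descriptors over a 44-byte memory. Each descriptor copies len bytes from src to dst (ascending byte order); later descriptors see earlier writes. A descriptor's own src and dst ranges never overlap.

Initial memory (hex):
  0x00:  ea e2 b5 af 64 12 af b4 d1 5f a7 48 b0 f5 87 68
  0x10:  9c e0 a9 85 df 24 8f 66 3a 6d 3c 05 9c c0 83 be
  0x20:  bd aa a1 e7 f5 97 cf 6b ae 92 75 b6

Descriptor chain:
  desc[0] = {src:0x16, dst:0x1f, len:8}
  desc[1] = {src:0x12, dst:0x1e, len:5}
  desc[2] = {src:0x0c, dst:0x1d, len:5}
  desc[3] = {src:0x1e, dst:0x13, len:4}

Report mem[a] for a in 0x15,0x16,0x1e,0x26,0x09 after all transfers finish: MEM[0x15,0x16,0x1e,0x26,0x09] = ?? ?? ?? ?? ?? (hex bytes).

MEM[0x15,0x16,0x1e,0x26,0x09] = 68 9c f5 c0 5f

#0 dst[0x1f+8] := {0x8f,0x66,0x3a,0x6d,0x3c,0x05,0x9c,0xc0}
#1 dst[0x1e+5] := {0xa9,0x85,0xdf,0x24,0x8f}
#2 dst[0x1d+5] := {0xb0,0xf5,0x87,0x68,0x9c}
#3 dst[0x13+4] := {0xf5,0x87,0x68,0x9c}
query mem[0x15]=0x68, mem[0x16]=0x9c, mem[0x1e]=0xf5, mem[0x26]=0xc0, mem[0x09]=0x5f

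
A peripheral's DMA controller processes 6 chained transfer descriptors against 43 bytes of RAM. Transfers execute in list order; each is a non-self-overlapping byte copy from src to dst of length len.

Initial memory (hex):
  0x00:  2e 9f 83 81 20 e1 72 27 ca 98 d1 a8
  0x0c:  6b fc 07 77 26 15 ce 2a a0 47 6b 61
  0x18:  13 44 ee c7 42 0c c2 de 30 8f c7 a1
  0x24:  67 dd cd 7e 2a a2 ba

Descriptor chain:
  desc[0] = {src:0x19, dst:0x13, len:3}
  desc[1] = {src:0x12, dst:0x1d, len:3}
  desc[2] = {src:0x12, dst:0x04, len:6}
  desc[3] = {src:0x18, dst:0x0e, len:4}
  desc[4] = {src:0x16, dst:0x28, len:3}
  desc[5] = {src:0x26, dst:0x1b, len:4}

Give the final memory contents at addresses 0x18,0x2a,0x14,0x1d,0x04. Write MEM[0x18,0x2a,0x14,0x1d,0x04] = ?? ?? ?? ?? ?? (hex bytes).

MEM[0x18,0x2a,0x14,0x1d,0x04] = 13 13 ee 6b ce

[0] 0x19->0x13 len=3 : 44 ee c7
[1] 0x12->0x1d len=3 : ce 44 ee
[2] 0x12->0x04 len=6 : ce 44 ee c7 6b 61
[3] 0x18->0x0e len=4 : 13 44 ee c7
[4] 0x16->0x28 len=3 : 6b 61 13
[5] 0x26->0x1b len=4 : cd 7e 6b 61
query mem[0x18]=0x13, mem[0x2a]=0x13, mem[0x14]=0xee, mem[0x1d]=0x6b, mem[0x04]=0xce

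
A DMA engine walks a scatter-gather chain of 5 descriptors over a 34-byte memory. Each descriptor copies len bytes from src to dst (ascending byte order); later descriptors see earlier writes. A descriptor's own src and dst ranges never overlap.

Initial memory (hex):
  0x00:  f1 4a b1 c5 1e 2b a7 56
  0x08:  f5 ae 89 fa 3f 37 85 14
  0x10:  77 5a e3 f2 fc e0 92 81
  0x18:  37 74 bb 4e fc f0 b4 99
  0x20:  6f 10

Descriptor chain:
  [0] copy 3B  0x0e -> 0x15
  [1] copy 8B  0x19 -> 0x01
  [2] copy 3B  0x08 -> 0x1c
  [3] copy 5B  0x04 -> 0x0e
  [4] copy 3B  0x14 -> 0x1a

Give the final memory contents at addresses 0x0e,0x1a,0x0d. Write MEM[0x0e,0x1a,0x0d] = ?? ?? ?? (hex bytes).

  after D0: wrote 3B at 0x15 = 851477
  after D1: wrote 8B at 0x01 = 74bb4efcf0b4996f
  after D2: wrote 3B at 0x1c = 6fae89
  after D3: wrote 5B at 0x0e = fcf0b4996f
  after D4: wrote 3B at 0x1a = fc8514
query mem[0x0e]=0xfc, mem[0x1a]=0xfc, mem[0x0d]=0x37

MEM[0x0e,0x1a,0x0d] = fc fc 37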